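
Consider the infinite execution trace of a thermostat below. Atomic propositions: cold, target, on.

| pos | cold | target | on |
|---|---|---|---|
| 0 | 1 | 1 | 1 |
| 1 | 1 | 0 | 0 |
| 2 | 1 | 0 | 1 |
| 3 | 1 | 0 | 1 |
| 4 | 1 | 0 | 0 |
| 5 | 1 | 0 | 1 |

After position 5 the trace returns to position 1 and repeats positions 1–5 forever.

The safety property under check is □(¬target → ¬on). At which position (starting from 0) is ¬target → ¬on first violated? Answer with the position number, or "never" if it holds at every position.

Check ¬target → ¬on at each position in order: 0 ✓, 1 ✓.
At position 2 the labels are {cold, on}, so ¬target → ¬on is false there. This is the first violation.

2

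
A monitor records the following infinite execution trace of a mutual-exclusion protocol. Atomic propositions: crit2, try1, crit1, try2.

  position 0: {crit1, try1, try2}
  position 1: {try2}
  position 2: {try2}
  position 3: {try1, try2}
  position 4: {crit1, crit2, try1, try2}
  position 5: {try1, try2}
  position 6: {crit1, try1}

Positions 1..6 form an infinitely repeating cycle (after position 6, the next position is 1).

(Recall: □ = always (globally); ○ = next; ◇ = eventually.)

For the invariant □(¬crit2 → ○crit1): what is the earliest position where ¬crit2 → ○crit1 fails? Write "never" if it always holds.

0

At position 0 the labels are {crit1, try1, try2} and the next position 1 has {try2}, so ¬crit2 → ○crit1 is false there. This is the first violation.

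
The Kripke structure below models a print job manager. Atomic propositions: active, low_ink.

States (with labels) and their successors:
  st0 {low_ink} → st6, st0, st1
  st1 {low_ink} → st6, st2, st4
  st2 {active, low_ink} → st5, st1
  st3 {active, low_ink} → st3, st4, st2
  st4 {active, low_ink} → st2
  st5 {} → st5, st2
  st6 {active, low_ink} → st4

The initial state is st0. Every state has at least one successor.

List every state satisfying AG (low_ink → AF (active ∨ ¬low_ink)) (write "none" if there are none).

States satisfying low_ink → AF (active ∨ ¬low_ink): {st1, st2, st3, st4, st5, st6}.
States satisfying AG (low_ink → AF (active ∨ ¬low_ink)): {st1, st2, st3, st4, st5, st6}.

{st1, st2, st3, st4, st5, st6}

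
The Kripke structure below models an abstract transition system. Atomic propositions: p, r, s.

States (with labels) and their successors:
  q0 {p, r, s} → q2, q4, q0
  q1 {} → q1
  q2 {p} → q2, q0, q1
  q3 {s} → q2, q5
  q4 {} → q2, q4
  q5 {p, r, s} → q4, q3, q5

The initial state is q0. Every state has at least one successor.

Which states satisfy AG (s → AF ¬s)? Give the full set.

{q1}

States satisfying s → AF ¬s: {q1, q2, q4}.
States satisfying AG (s → AF ¬s): {q1}.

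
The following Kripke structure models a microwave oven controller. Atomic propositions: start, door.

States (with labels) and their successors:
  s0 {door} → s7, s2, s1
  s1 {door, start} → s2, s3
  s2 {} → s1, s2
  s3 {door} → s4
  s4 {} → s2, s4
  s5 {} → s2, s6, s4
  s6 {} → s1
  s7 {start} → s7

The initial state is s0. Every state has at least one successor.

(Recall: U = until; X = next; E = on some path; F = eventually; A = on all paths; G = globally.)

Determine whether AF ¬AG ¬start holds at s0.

States satisfying ¬AG ¬start: {s0, s1, s2, s3, s4, s5, s6, s7}.
States satisfying AF ¬AG ¬start: {s0, s1, s2, s3, s4, s5, s6, s7}.
s0 ∈ Sat(AF ¬AG ¬start).

Holds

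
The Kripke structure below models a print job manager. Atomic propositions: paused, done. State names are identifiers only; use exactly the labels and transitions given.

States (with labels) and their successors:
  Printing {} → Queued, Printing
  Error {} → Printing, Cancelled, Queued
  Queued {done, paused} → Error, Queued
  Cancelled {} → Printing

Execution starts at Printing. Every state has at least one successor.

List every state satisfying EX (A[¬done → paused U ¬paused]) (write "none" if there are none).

{Printing, Error, Queued, Cancelled}

States satisfying A[¬done → paused U ¬paused]: {Printing, Error, Cancelled}.
States satisfying EX (A[¬done → paused U ¬paused]): {Printing, Error, Queued, Cancelled}.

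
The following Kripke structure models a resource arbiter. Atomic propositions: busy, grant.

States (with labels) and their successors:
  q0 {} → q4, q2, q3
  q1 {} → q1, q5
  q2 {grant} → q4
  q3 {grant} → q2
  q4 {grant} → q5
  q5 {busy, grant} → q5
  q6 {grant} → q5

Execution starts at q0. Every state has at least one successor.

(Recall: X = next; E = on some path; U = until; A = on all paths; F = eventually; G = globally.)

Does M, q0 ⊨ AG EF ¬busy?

States satisfying EF ¬busy: {q0, q1, q2, q3, q4, q6}.
States satisfying AG EF ¬busy: ∅.
q5 is reachable from q0 and violates EF ¬busy, so AG fails at q0.
q0 ∉ Sat(AG EF ¬busy).

No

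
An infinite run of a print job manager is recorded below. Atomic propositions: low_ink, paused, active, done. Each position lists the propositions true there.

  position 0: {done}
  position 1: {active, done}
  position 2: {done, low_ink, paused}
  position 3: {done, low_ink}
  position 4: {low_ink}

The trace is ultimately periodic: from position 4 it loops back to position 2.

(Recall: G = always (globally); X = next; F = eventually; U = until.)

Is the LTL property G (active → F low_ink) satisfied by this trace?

Satisfied

active → F low_ink holds at every position 0..4, and those are all positions ever visited, so G (active → F low_ink) holds.
Positions where active holds: 1.
Check F low_ink at each: 1→ok.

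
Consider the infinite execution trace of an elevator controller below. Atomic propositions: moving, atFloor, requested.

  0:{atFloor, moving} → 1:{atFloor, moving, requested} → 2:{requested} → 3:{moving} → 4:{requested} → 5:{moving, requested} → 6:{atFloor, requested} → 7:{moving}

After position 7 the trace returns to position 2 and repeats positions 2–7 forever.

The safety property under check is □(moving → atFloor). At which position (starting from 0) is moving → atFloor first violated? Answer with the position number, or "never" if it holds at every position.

Check moving → atFloor at each position in order: 0 ✓, 1 ✓, 2 ✓.
At position 3 the labels are {moving}, so moving → atFloor is false there. This is the first violation.

3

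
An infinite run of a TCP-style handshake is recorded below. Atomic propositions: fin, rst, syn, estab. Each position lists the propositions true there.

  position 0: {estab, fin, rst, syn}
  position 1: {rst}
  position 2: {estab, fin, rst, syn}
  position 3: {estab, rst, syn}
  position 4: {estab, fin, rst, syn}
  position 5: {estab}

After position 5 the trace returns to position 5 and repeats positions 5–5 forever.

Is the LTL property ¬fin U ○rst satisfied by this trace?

Yes

Walking from position 0: ○rst first holds at position 0, and ¬fin holds at every earlier position along the way, so ¬fin U ○rst holds.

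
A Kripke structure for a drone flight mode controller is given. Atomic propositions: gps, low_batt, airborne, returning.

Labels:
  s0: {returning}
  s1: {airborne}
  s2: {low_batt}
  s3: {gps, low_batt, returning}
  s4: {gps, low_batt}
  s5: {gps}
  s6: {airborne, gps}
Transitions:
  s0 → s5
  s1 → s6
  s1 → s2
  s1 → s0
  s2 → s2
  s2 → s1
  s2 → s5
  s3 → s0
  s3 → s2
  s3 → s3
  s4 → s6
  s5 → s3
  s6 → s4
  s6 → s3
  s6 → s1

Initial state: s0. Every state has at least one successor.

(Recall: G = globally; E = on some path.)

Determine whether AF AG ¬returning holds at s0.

Does not hold

States satisfying AG ¬returning: ∅.
States satisfying AF AG ¬returning: ∅.
There is a path from s0 along which AG ¬returning never holds.
s0 ∉ Sat(AF AG ¬returning).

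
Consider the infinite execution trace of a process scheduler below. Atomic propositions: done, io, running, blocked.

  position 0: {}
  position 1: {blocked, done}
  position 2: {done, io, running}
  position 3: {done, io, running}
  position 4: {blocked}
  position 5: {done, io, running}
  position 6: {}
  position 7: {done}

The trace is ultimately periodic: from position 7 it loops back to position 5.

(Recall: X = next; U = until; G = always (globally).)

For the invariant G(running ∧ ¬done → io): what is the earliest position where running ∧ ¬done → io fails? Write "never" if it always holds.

never

running ∧ ¬done → io holds at every position 0..7, and those are all the positions the trace ever visits, so the invariant G(running ∧ ¬done → io) is never violated.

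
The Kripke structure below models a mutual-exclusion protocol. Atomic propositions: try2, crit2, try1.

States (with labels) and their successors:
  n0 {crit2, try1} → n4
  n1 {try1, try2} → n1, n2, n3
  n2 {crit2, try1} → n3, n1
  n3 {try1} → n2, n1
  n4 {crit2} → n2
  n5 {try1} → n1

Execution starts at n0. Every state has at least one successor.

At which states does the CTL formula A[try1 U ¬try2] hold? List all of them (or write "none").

States satisfying try1: {n0, n1, n2, n3, n5}.
States satisfying ¬try2: {n0, n2, n3, n4, n5}.
States satisfying A[try1 U ¬try2]: {n0, n2, n3, n4, n5}.

{n0, n2, n3, n4, n5}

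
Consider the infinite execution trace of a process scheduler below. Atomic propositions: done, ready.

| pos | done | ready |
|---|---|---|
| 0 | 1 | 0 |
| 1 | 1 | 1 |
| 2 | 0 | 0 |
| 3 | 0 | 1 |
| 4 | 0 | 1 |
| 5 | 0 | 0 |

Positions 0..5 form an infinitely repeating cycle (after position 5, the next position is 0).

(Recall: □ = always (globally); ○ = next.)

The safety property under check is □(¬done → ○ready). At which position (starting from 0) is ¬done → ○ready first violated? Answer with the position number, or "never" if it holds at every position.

4

Check ¬done → ○ready at each position in order: 0 ✓, 1 ✓, 2 ✓, 3 ✓.
At position 4 the labels are {ready} and the next position 5 has {}, so ¬done → ○ready is false there. This is the first violation.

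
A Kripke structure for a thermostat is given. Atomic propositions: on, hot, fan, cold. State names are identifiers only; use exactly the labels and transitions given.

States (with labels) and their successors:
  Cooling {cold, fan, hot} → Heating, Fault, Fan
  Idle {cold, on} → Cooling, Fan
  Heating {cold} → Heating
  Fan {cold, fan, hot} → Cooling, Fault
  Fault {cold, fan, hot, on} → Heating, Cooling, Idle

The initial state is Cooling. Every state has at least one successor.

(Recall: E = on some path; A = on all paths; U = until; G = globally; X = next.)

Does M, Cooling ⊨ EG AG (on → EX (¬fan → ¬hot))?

Holds

States satisfying AG (on → EX (¬fan → ¬hot)): {Cooling, Idle, Heating, Fan, Fault}.
States satisfying EG AG (on → EX (¬fan → ¬hot)): {Cooling, Idle, Heating, Fan, Fault}.
Cooling ∈ Sat(EG AG (on → EX (¬fan → ¬hot))).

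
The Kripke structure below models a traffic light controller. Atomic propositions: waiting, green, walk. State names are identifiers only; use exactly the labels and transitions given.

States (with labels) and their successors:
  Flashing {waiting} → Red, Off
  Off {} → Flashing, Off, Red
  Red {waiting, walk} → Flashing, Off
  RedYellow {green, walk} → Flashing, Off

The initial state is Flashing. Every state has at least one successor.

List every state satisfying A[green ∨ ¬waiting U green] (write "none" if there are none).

States satisfying green ∨ ¬waiting: {Off, RedYellow}.
States satisfying green: {RedYellow}.
States satisfying A[green ∨ ¬waiting U green]: {RedYellow}.

{RedYellow}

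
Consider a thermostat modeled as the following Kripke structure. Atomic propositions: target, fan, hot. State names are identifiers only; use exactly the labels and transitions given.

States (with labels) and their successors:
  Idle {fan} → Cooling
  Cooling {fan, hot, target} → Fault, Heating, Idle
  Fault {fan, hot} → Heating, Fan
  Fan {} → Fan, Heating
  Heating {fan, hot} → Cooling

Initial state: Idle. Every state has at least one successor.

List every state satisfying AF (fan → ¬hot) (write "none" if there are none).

{Idle, Fan}

States satisfying fan → ¬hot: {Idle, Fan}.
States satisfying AF (fan → ¬hot): {Idle, Fan}.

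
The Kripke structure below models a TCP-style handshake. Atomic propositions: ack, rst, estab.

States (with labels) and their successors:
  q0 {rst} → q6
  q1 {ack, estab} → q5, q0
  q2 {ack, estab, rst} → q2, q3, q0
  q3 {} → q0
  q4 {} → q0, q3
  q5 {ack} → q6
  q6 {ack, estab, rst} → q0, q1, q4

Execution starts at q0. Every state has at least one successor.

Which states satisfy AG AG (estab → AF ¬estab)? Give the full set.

{q0, q1, q3, q4, q5, q6}

States satisfying AG (estab → AF ¬estab): {q0, q1, q3, q4, q5, q6}.
States satisfying AG AG (estab → AF ¬estab): {q0, q1, q3, q4, q5, q6}.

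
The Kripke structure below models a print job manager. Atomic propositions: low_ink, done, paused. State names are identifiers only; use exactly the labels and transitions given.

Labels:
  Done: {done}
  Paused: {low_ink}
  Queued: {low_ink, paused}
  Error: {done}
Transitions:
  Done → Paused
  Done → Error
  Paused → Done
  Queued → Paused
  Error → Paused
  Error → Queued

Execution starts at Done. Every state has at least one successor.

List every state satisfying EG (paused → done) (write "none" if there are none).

{Done, Paused, Error}

States satisfying paused → done: {Done, Paused, Error}.
States satisfying EG (paused → done): {Done, Paused, Error}.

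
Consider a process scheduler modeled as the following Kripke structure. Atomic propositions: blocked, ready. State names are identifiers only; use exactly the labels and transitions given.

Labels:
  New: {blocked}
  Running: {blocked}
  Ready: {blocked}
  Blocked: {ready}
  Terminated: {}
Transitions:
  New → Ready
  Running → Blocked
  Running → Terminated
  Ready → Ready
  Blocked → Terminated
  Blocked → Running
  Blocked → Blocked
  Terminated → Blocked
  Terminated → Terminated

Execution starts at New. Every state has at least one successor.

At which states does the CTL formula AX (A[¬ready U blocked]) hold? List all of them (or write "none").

States satisfying A[¬ready U blocked]: {New, Running, Ready}.
States satisfying AX (A[¬ready U blocked]): {New, Ready}.

{New, Ready}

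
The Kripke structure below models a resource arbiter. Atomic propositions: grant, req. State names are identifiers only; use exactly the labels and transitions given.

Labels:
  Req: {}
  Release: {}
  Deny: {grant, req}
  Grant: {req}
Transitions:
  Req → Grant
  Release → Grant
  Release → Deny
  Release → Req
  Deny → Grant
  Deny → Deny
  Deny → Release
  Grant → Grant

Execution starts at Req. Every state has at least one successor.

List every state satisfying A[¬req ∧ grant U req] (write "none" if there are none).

States satisfying ¬req ∧ grant: ∅.
States satisfying req: {Deny, Grant}.
States satisfying A[¬req ∧ grant U req]: {Deny, Grant}.

{Deny, Grant}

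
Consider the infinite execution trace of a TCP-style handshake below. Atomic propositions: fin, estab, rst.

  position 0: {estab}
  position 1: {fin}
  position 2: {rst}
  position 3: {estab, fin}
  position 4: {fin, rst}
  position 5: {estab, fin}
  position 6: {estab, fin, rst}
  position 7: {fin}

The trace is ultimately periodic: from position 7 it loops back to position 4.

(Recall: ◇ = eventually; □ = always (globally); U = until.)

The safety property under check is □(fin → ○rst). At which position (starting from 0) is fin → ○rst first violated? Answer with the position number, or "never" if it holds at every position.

4

Check fin → ○rst at each position in order: 0 ✓, 1 ✓, 2 ✓, 3 ✓.
At position 4 the labels are {fin, rst} and the next position 5 has {estab, fin}, so fin → ○rst is false there. This is the first violation.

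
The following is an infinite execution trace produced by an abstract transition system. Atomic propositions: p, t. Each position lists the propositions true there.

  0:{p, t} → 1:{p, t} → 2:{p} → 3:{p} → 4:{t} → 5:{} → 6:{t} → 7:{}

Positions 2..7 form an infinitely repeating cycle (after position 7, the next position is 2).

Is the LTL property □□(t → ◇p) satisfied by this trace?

Satisfied

□(t → ◇p) holds at every position 0..7, and those are all positions ever visited, so □□(t → ◇p) holds.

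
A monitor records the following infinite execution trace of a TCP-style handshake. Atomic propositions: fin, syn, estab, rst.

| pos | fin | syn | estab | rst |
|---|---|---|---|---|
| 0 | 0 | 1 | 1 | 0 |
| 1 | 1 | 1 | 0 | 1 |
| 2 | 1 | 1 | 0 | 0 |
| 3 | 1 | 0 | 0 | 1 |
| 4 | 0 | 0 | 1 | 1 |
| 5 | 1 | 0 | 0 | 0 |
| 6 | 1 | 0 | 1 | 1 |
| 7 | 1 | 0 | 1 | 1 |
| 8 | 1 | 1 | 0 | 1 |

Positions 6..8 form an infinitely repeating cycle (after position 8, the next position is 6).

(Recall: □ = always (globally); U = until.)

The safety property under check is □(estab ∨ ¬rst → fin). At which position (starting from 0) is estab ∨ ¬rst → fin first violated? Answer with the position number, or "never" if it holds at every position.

0

At position 0 the labels are {estab, syn}, so estab ∨ ¬rst → fin is false there. This is the first violation.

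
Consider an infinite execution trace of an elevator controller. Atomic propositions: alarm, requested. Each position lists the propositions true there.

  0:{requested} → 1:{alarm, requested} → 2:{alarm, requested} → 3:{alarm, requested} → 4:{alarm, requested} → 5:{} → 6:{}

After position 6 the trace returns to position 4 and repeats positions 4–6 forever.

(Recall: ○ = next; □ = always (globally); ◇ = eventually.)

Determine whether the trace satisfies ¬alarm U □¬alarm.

No

Walking from position 0: at position 1, □¬alarm has not yet held and ¬alarm fails, so ¬alarm U □¬alarm is false.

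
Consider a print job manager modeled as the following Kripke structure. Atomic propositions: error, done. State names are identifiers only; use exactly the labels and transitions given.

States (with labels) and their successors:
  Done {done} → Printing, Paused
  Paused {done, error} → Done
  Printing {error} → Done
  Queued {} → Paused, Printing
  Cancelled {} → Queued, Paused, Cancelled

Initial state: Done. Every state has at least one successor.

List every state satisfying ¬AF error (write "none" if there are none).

{Cancelled}

States satisfying error: {Paused, Printing}.
States satisfying AF error: {Done, Paused, Printing, Queued}.
States satisfying ¬AF error: {Cancelled}.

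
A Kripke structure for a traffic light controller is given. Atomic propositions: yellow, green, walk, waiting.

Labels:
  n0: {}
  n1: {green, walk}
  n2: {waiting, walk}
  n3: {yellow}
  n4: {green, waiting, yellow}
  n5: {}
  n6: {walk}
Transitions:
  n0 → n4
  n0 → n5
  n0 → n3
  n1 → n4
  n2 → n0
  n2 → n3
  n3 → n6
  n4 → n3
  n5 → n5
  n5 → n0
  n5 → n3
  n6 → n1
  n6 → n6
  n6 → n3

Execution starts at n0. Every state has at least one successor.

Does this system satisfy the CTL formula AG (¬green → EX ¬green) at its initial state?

States satisfying ¬green → EX ¬green: {n0, n1, n2, n3, n4, n5, n6}.
States satisfying AG (¬green → EX ¬green): {n0, n1, n2, n3, n4, n5, n6}.
Every state reachable from n0 satisfies ¬green → EX ¬green.
n0 ∈ Sat(AG (¬green → EX ¬green)).

Satisfied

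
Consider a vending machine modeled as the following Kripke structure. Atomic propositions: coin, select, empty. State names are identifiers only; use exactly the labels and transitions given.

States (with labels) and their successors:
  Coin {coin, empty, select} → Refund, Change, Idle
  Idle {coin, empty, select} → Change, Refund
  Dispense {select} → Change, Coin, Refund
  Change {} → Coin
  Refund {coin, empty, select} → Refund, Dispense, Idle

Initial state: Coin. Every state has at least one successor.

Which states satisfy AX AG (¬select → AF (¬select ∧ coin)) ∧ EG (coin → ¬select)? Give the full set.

none

States satisfying AG (¬select → AF (¬select ∧ coin)): ∅.
States satisfying AX AG (¬select → AF (¬select ∧ coin)): ∅.
States satisfying coin → ¬select: {Dispense, Change}.
States satisfying EG (coin → ¬select): ∅.
States satisfying AX AG (¬select → AF (¬select ∧ coin)) ∧ EG (coin → ¬select): ∅.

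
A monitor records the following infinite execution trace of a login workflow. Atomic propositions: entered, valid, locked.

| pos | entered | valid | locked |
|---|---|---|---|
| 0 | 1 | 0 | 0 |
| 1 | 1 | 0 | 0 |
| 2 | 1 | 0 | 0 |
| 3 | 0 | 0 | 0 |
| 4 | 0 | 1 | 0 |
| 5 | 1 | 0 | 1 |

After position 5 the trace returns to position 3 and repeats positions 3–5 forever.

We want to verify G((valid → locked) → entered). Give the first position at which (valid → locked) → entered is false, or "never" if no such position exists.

3

Check (valid → locked) → entered at each position in order: 0 ✓, 1 ✓, 2 ✓.
At position 3 the labels are {}, so (valid → locked) → entered is false there. This is the first violation.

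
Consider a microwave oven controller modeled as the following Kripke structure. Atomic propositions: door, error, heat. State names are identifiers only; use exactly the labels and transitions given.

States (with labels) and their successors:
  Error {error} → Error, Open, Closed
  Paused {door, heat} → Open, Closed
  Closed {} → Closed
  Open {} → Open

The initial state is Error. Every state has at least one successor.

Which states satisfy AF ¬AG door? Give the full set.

States satisfying ¬AG door: {Error, Paused, Closed, Open}.
States satisfying AF ¬AG door: {Error, Paused, Closed, Open}.

{Error, Paused, Closed, Open}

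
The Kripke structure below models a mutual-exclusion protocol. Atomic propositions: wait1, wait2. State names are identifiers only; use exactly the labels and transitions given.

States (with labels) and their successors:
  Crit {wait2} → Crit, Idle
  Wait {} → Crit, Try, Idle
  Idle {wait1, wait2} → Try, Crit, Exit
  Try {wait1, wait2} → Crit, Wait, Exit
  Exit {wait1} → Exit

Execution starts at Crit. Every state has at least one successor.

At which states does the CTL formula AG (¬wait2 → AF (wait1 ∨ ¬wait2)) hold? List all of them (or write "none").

States satisfying ¬wait2 → AF (wait1 ∨ ¬wait2): {Crit, Wait, Idle, Try, Exit}.
States satisfying AG (¬wait2 → AF (wait1 ∨ ¬wait2)): {Crit, Wait, Idle, Try, Exit}.

{Crit, Wait, Idle, Try, Exit}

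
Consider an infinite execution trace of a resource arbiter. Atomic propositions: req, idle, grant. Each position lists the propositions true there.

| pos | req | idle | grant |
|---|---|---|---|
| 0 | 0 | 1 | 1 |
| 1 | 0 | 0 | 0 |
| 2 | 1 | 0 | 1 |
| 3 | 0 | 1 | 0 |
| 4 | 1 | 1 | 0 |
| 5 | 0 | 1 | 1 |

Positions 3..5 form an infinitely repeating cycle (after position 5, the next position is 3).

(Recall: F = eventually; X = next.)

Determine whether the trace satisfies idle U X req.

Satisfied

Walking from position 0: X req first holds at position 1, and idle holds at every earlier position along the way, so idle U X req holds.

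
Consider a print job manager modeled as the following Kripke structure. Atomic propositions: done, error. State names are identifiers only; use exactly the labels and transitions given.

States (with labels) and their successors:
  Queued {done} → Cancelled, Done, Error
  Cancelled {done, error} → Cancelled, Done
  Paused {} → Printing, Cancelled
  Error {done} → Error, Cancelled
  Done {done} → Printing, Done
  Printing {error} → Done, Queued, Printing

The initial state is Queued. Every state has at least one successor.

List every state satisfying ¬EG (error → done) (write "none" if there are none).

{Printing}

States satisfying error → done: {Queued, Cancelled, Paused, Error, Done}.
States satisfying EG (error → done): {Queued, Cancelled, Paused, Error, Done}.
States satisfying ¬EG (error → done): {Printing}.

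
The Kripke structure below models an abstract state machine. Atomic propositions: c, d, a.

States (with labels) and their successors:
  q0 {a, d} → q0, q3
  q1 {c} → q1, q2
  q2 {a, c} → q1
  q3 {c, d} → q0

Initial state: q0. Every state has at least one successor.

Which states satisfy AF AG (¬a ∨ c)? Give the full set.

States satisfying AG (¬a ∨ c): {q1, q2}.
States satisfying AF AG (¬a ∨ c): {q1, q2}.

{q1, q2}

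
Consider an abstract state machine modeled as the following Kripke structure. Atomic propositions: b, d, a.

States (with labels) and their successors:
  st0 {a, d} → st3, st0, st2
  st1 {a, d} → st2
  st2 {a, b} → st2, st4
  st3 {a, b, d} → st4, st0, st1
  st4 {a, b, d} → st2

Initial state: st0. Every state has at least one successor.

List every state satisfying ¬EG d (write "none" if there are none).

{st1, st2, st4}

States satisfying d: {st0, st1, st3, st4}.
States satisfying EG d: {st0, st3}.
States satisfying ¬EG d: {st1, st2, st4}.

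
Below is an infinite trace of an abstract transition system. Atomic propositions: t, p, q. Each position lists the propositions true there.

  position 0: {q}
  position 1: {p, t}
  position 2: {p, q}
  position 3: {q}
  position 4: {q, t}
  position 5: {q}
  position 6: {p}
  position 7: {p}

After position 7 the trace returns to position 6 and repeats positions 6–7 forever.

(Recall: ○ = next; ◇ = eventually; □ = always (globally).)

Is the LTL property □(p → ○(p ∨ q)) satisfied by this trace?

p → ○(p ∨ q) holds at every position 0..7, and those are all positions ever visited, so □(p → ○(p ∨ q)) holds.
Positions where p holds: 1, 2, 6, 7.
Check ○(p ∨ q) at each: 1→ok, 2→ok, 6→ok, 7→ok.

Yes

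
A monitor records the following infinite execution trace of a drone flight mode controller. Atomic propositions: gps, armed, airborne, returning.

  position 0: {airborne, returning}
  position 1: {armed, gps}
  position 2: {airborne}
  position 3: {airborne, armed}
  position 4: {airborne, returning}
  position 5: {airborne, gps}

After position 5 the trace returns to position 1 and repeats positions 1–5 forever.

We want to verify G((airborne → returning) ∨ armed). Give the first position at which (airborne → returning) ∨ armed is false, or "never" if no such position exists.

2

Check (airborne → returning) ∨ armed at each position in order: 0 ✓, 1 ✓.
At position 2 the labels are {airborne}, so (airborne → returning) ∨ armed is false there. This is the first violation.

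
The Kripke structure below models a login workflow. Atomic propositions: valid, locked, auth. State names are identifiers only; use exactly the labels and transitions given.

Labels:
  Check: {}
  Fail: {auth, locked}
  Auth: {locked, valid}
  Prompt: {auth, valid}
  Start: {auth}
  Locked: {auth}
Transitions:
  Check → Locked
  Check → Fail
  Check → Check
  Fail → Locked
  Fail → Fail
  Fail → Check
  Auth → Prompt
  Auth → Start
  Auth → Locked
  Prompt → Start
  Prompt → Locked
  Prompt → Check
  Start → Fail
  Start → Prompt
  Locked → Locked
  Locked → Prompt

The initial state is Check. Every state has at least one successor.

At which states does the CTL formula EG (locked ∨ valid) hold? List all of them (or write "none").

States satisfying locked ∨ valid: {Fail, Auth, Prompt}.
States satisfying EG (locked ∨ valid): {Fail}.

{Fail}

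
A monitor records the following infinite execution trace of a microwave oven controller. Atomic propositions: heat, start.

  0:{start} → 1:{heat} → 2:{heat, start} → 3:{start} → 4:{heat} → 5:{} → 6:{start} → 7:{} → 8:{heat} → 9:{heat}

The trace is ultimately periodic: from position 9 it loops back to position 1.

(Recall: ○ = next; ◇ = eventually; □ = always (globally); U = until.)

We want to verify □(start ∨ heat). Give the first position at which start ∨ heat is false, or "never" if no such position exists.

Check start ∨ heat at each position in order: 0 ✓, 1 ✓, 2 ✓, 3 ✓, 4 ✓.
At position 5 the labels are {}, so start ∨ heat is false there. This is the first violation.

5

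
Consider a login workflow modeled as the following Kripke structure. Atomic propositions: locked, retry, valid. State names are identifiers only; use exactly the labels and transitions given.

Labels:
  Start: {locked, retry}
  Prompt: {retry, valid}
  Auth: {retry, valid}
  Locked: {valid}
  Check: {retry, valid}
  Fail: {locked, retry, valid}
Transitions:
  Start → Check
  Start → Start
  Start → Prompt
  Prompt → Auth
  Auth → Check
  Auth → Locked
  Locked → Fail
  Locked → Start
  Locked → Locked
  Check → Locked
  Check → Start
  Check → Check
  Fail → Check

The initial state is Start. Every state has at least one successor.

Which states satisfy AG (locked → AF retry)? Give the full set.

{Start, Prompt, Auth, Locked, Check, Fail}

States satisfying locked → AF retry: {Start, Prompt, Auth, Locked, Check, Fail}.
States satisfying AG (locked → AF retry): {Start, Prompt, Auth, Locked, Check, Fail}.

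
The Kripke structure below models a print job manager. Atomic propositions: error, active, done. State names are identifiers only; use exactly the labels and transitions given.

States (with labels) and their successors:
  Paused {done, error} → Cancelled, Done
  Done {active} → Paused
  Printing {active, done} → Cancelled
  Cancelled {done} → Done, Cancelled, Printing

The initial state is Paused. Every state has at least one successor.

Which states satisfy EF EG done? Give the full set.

{Paused, Done, Printing, Cancelled}

States satisfying EG done: {Paused, Printing, Cancelled}.
States satisfying EF EG done: {Paused, Done, Printing, Cancelled}.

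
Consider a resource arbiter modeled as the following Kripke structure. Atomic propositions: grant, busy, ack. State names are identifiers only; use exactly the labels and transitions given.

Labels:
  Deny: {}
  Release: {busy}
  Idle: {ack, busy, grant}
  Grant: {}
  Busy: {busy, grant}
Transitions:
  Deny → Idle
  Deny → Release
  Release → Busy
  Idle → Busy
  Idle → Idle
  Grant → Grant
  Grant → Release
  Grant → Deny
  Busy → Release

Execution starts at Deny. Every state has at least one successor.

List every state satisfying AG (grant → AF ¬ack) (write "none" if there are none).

States satisfying grant → AF ¬ack: {Deny, Release, Grant, Busy}.
States satisfying AG (grant → AF ¬ack): {Release, Busy}.

{Release, Busy}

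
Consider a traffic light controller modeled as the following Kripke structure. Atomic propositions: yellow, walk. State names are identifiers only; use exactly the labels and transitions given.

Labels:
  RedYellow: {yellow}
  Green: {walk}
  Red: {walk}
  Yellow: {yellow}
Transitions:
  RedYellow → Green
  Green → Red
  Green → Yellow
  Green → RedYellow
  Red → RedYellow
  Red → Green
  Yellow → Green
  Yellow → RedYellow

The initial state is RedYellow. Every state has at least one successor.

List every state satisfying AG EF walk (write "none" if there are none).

States satisfying EF walk: {RedYellow, Green, Red, Yellow}.
States satisfying AG EF walk: {RedYellow, Green, Red, Yellow}.

{RedYellow, Green, Red, Yellow}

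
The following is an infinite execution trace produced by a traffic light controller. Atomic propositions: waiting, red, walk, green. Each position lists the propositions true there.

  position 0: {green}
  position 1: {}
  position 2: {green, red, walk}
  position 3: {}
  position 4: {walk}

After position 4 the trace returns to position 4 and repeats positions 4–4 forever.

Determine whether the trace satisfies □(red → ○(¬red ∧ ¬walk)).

Holds

red → ○(¬red ∧ ¬walk) holds at every position 0..4, and those are all positions ever visited, so □(red → ○(¬red ∧ ¬walk)) holds.
Positions where red holds: 2.
Check ○(¬red ∧ ¬walk) at each: 2→ok.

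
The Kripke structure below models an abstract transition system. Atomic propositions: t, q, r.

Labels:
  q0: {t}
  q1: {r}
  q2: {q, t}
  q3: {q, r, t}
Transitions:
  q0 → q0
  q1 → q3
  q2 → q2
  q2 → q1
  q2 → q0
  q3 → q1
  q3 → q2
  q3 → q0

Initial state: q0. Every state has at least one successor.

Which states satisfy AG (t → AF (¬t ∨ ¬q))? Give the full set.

States satisfying t → AF (¬t ∨ ¬q): {q0, q1}.
States satisfying AG (t → AF (¬t ∨ ¬q)): {q0}.

{q0}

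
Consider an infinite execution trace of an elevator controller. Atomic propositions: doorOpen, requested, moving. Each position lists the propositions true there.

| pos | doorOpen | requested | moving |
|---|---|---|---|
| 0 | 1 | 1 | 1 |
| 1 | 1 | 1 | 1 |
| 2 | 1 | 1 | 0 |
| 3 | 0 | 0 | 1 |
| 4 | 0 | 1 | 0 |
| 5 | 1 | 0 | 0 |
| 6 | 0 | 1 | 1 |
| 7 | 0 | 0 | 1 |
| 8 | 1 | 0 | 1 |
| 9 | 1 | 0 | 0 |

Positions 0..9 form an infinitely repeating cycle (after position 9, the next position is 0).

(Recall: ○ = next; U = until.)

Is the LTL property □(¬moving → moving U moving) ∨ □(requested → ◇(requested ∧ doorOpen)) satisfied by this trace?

¬moving → moving U moving must hold at every position from 0 onward. It fails at position 2, so □(¬moving → moving U moving) is false.
Positions where ¬moving holds: 2, 4, 5, 9.
Check moving U moving at each: 2→fails, 4→fails, 5→fails, 9→fails.
requested → ◇(requested ∧ doorOpen) holds at every position 0..9, and those are all positions ever visited, so □(requested → ◇(requested ∧ doorOpen)) holds.
Positions where requested holds: 0, 1, 2, 4, 6.
Check ◇(requested ∧ doorOpen) at each: 0→ok, 1→ok, 2→ok, 4→ok, 6→ok.
At position 0: □(¬moving → moving U moving) is false; □(requested → ◇(requested ∧ doorOpen)) is true; so □(¬moving → moving U moving) ∨ □(requested → ◇(requested ∧ doorOpen)) is true.

Holds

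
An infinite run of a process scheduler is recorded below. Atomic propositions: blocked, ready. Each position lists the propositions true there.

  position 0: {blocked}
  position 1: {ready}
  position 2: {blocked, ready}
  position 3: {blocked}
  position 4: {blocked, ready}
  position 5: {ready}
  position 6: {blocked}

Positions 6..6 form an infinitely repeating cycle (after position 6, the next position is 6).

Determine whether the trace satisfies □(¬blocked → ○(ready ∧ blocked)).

¬blocked → ○(ready ∧ blocked) must hold at every position from 0 onward. It fails at position 5, so □(¬blocked → ○(ready ∧ blocked)) is false.
Positions where ¬blocked holds: 1, 5.
Check ○(ready ∧ blocked) at each: 1→ok, 5→fails.

Does not hold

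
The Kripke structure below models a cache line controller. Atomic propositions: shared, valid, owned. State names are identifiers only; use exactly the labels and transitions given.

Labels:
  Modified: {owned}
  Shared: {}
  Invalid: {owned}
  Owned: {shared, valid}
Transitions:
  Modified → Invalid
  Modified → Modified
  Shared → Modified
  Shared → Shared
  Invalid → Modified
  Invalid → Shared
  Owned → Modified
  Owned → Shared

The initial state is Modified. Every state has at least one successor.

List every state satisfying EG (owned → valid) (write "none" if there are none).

{Shared, Owned}

States satisfying owned → valid: {Shared, Owned}.
States satisfying EG (owned → valid): {Shared, Owned}.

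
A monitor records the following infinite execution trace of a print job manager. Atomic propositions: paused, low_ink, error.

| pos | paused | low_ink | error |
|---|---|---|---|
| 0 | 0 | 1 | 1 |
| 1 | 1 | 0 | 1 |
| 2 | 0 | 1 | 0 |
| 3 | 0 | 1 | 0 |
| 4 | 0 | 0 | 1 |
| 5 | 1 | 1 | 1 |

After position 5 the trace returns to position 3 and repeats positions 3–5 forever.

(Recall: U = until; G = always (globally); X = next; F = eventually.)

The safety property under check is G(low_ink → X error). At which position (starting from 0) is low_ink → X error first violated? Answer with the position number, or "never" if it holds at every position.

2

Check low_ink → X error at each position in order: 0 ✓, 1 ✓.
At position 2 the labels are {low_ink} and the next position 3 has {low_ink}, so low_ink → X error is false there. This is the first violation.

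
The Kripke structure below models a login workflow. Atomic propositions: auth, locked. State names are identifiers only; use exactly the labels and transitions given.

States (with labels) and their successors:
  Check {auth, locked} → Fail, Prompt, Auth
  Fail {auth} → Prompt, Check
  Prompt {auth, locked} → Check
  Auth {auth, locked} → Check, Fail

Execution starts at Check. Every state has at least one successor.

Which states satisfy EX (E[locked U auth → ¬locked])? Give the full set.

States satisfying E[locked U auth → ¬locked]: {Check, Fail, Prompt, Auth}.
States satisfying EX (E[locked U auth → ¬locked]): {Check, Fail, Prompt, Auth}.

{Check, Fail, Prompt, Auth}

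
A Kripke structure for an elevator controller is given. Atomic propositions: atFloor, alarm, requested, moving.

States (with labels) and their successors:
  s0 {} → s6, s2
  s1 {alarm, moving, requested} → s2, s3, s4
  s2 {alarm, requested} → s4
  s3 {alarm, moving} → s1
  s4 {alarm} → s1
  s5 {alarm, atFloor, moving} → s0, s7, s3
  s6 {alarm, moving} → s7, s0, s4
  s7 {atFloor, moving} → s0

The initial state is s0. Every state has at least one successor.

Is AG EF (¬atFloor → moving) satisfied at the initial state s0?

Satisfied

States satisfying EF (¬atFloor → moving): {s0, s1, s2, s3, s4, s5, s6, s7}.
States satisfying AG EF (¬atFloor → moving): {s0, s1, s2, s3, s4, s5, s6, s7}.
Every state reachable from s0 satisfies EF (¬atFloor → moving).
s0 ∈ Sat(AG EF (¬atFloor → moving)).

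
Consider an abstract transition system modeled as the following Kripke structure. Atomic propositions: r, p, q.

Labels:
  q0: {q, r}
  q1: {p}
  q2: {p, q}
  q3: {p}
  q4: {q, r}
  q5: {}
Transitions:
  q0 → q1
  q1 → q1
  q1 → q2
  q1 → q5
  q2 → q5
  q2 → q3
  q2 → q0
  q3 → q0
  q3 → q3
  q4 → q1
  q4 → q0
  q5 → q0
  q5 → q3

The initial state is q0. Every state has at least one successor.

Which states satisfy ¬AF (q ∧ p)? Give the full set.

{q0, q1, q3, q4, q5}

States satisfying q ∧ p: {q2}.
States satisfying AF (q ∧ p): {q2}.
States satisfying ¬AF (q ∧ p): {q0, q1, q3, q4, q5}.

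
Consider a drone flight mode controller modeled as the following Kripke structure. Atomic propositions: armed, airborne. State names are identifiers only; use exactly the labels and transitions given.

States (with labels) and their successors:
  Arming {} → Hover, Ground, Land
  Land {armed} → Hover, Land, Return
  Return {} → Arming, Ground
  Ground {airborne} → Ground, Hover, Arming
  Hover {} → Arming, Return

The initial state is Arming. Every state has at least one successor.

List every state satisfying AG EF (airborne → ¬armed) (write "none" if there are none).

{Arming, Land, Return, Ground, Hover}

States satisfying EF (airborne → ¬armed): {Arming, Land, Return, Ground, Hover}.
States satisfying AG EF (airborne → ¬armed): {Arming, Land, Return, Ground, Hover}.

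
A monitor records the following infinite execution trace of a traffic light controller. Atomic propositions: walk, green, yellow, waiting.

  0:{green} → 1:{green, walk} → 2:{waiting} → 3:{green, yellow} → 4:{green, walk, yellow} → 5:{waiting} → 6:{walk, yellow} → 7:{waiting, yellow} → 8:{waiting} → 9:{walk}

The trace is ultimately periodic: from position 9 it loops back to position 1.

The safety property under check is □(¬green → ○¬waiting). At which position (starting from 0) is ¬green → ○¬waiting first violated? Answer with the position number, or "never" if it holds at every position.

6

Check ¬green → ○¬waiting at each position in order: 0 ✓, 1 ✓, 2 ✓, 3 ✓, 4 ✓, 5 ✓.
At position 6 the labels are {walk, yellow} and the next position 7 has {waiting, yellow}, so ¬green → ○¬waiting is false there. This is the first violation.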